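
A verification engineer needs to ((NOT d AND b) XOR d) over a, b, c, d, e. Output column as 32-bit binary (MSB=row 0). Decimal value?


Formula: ((NOT d AND b) XOR d) over a, b, c, d, e (32 rows)
Evaluate each row (bits = a,b,c,d,e, MSB first):
  row 0 [00000]: ((NOT 0 AND 0) XOR 0) -> 0
  row 1 [00001]: ((NOT 0 AND 0) XOR 0) -> 0
  row 2 [00010]: ((NOT 1 AND 0) XOR 1) -> 1
  row 3 [00011]: ((NOT 1 AND 0) XOR 1) -> 1
  row 4 [00100]: ((NOT 0 AND 0) XOR 0) -> 0
  row 5 [00101]: ((NOT 0 AND 0) XOR 0) -> 0
  row 6 [00110]: ((NOT 1 AND 0) XOR 1) -> 1
  row 7 [00111]: ((NOT 1 AND 0) XOR 1) -> 1
  row 8 [01000]: ((NOT 0 AND 1) XOR 0) -> 1
  row 9 [01001]: ((NOT 0 AND 1) XOR 0) -> 1
  row 10 [01010]: ((NOT 1 AND 1) XOR 1) -> 1
  row 11 [01011]: ((NOT 1 AND 1) XOR 1) -> 1
  row 12 [01100]: ((NOT 0 AND 1) XOR 0) -> 1
  row 13 [01101]: ((NOT 0 AND 1) XOR 0) -> 1
  row 14 [01110]: ((NOT 1 AND 1) XOR 1) -> 1
  row 15 [01111]: ((NOT 1 AND 1) XOR 1) -> 1
  row 16 [10000]: ((NOT 0 AND 0) XOR 0) -> 0
  row 17 [10001]: ((NOT 0 AND 0) XOR 0) -> 0
  row 18 [10010]: ((NOT 1 AND 0) XOR 1) -> 1
  row 19 [10011]: ((NOT 1 AND 0) XOR 1) -> 1
  row 20 [10100]: ((NOT 0 AND 0) XOR 0) -> 0
  row 21 [10101]: ((NOT 0 AND 0) XOR 0) -> 0
  row 22 [10110]: ((NOT 1 AND 0) XOR 1) -> 1
  row 23 [10111]: ((NOT 1 AND 0) XOR 1) -> 1
  row 24 [11000]: ((NOT 0 AND 1) XOR 0) -> 1
  row 25 [11001]: ((NOT 0 AND 1) XOR 0) -> 1
  row 26 [11010]: ((NOT 1 AND 1) XOR 1) -> 1
  row 27 [11011]: ((NOT 1 AND 1) XOR 1) -> 1
  row 28 [11100]: ((NOT 0 AND 1) XOR 0) -> 1
  row 29 [11101]: ((NOT 0 AND 1) XOR 0) -> 1
  row 30 [11110]: ((NOT 1 AND 1) XOR 1) -> 1
  row 31 [11111]: ((NOT 1 AND 1) XOR 1) -> 1
Full result column, 4 rows per line (a,b,c fixed per line; d,e runs 00..11 left to right):
  rows 0-3 [a,b,c=000]: 0011  = hex 3
  rows 4-7 [a,b,c=001]: 0011  = hex 3
  rows 8-11 [a,b,c=010]: 1111  = hex F
  rows 12-15 [a,b,c=011]: 1111  = hex F
  rows 16-19 [a,b,c=100]: 0011  = hex 3
  rows 20-23 [a,b,c=101]: 0011  = hex 3
  rows 24-27 [a,b,c=110]: 1111  = hex F
  rows 28-31 [a,b,c=111]: 1111  = hex F
Output column (row 0 .. row 31) = 00110011111111110011001111111111
Output column grouped in 4s = 0011 0011 1111 1111 0011 0011 1111 1111 = 0x33FF33FF
Convert to decimal digit by digit (value = value*16 + digit):
  3 -> 3
  3*16 + 3 = 51
  51*16 + 15 (F) = 831
  831*16 + 15 (F) = 13311
  13311*16 + 3 = 212979
  212979*16 + 3 = 3407667
  3407667*16 + 15 (F) = 54522687
  54522687*16 + 15 (F) = 872363007
Decimal = 872363007

872363007


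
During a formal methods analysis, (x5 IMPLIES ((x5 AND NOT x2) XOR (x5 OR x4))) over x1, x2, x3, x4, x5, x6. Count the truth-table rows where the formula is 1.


Formula: (x5 IMPLIES ((x5 AND NOT x2) XOR (x5 OR x4))) over 6 vars (64 rows)
Evaluate each row (x1, x2, x3, x4, x5, x6 as bits, MSB first):
  row 0 [000000]: (0 IMPLIES ((0 AND NOT 0) XOR (0 OR 0))) -> 1
  row 1 [000001]: (0 IMPLIES ((0 AND NOT 0) XOR (0 OR 0))) -> 1
  row 2 [000010]: (1 IMPLIES ((1 AND NOT 0) XOR (1 OR 0))) -> 0
  row 3 [000011]: (1 IMPLIES ((1 AND NOT 0) XOR (1 OR 0))) -> 0
  row 4 [000100]: (0 IMPLIES ((0 AND NOT 0) XOR (0 OR 1))) -> 1
  (every remaining row is evaluated the same way; all 64 results are listed next)
Full result column, 8 rows per line (x1,x2,x3 fixed per line; x4,x5,x6 runs 000..111 left to right):
  rows 0-7 [x1,x2,x3=000]: 11001100  (ones: 4)
  rows 8-15 [x1,x2,x3=001]: 11001100  (ones: 4)
  rows 16-23 [x1,x2,x3=010]: 11111111  (ones: 8)
  rows 24-31 [x1,x2,x3=011]: 11111111  (ones: 8)
  rows 32-39 [x1,x2,x3=100]: 11001100  (ones: 4)
  rows 40-47 [x1,x2,x3=101]: 11001100  (ones: 4)
  rows 48-55 [x1,x2,x3=110]: 11111111  (ones: 8)
  rows 56-63 [x1,x2,x3=111]: 11111111  (ones: 8)
Count of 1-rows = 4+4+8+8+4+4+8+8 = 48

48


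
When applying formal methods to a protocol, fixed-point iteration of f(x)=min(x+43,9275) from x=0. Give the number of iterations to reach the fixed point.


Step 1: x=0, cap=9275, increment=43
Step 2: x grows by 43 each step until capped at 9275; fixed point is x=9275
Step 3: iterations = ceil(9275/43) = 216

216


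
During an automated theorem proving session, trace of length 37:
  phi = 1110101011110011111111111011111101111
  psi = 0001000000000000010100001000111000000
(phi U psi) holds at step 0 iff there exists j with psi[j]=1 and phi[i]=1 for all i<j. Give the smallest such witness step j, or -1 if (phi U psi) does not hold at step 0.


(phi U psi) at 0: need smallest j with psi[j]=1 and phi[i]=1 for all i in [0,j).
Scan from step 0:
  step 0: phi=1, psi=0 -> continue
  step 1: phi=1, psi=0 -> continue
  step 2: phi=1, psi=0 -> continue
  step 3: psi=1 and phi held for [0,3) -> witness found
Witness step = 3

3


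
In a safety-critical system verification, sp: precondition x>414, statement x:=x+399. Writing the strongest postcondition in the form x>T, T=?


Formula: sp(P, x:=E) = exists old_x. (x = E[old_x/x]) AND P[old_x/x] (old_x is the value of x before the assignment; eliminate old_x by solving x = E[old_x/x] for old_x)
Step 1: Precondition P: x>414, i.e. old_x > 414
Step 2: Assignment gives x = old_x + 399, so old_x = x - 399
Step 3: Substitute into P: x - 399 > 414
Step 4: Simplify: x > 414+399 = 813

813


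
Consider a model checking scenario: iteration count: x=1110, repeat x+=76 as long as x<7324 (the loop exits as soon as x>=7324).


Step 1: x goes from 1110 toward 7324 by 76; the body runs while x<7324, so iterations = ceil((bound-start)/step)
Step 2: Distance=6214
Step 3: ceil(6214/76)=82

82


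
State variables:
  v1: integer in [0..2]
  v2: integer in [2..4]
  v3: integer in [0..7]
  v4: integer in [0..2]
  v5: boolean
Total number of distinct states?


State space = product of domain sizes of all variables.
Domain sizes:
  v1 (integer in [0..2]): 3
  v2 (integer in [2..4]): 3
  v3 (integer in [0..7]): 8
  v4 (integer in [0..2]): 3
  v5 (boolean): 2
Product = 3 * 3 * 8 * 3 * 2 = 432

432


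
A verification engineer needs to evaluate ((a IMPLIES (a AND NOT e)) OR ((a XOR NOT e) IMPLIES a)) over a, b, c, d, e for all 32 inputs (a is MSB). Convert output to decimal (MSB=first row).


Formula: ((a IMPLIES (a AND NOT e)) OR ((a XOR NOT e) IMPLIES a)) over a, b, c, d, e (32 rows)
Evaluate each row (bits = a,b,c,d,e, MSB first):
  row 0 [00000]: ((0 IMPLIES (0 AND NOT 0)) OR ((0 XOR NOT 0) IMPLIES 0)) -> 1
  row 1 [00001]: ((0 IMPLIES (0 AND NOT 1)) OR ((0 XOR NOT 1) IMPLIES 0)) -> 1
  row 2 [00010]: ((0 IMPLIES (0 AND NOT 0)) OR ((0 XOR NOT 0) IMPLIES 0)) -> 1
  row 3 [00011]: ((0 IMPLIES (0 AND NOT 1)) OR ((0 XOR NOT 1) IMPLIES 0)) -> 1
  row 4 [00100]: ((0 IMPLIES (0 AND NOT 0)) OR ((0 XOR NOT 0) IMPLIES 0)) -> 1
  row 5 [00101]: ((0 IMPLIES (0 AND NOT 1)) OR ((0 XOR NOT 1) IMPLIES 0)) -> 1
  row 6 [00110]: ((0 IMPLIES (0 AND NOT 0)) OR ((0 XOR NOT 0) IMPLIES 0)) -> 1
  row 7 [00111]: ((0 IMPLIES (0 AND NOT 1)) OR ((0 XOR NOT 1) IMPLIES 0)) -> 1
  row 8 [01000]: ((0 IMPLIES (0 AND NOT 0)) OR ((0 XOR NOT 0) IMPLIES 0)) -> 1
  row 9 [01001]: ((0 IMPLIES (0 AND NOT 1)) OR ((0 XOR NOT 1) IMPLIES 0)) -> 1
  row 10 [01010]: ((0 IMPLIES (0 AND NOT 0)) OR ((0 XOR NOT 0) IMPLIES 0)) -> 1
  row 11 [01011]: ((0 IMPLIES (0 AND NOT 1)) OR ((0 XOR NOT 1) IMPLIES 0)) -> 1
  row 12 [01100]: ((0 IMPLIES (0 AND NOT 0)) OR ((0 XOR NOT 0) IMPLIES 0)) -> 1
  row 13 [01101]: ((0 IMPLIES (0 AND NOT 1)) OR ((0 XOR NOT 1) IMPLIES 0)) -> 1
  row 14 [01110]: ((0 IMPLIES (0 AND NOT 0)) OR ((0 XOR NOT 0) IMPLIES 0)) -> 1
  row 15 [01111]: ((0 IMPLIES (0 AND NOT 1)) OR ((0 XOR NOT 1) IMPLIES 0)) -> 1
  row 16 [10000]: ((1 IMPLIES (1 AND NOT 0)) OR ((1 XOR NOT 0) IMPLIES 1)) -> 1
  row 17 [10001]: ((1 IMPLIES (1 AND NOT 1)) OR ((1 XOR NOT 1) IMPLIES 1)) -> 1
  row 18 [10010]: ((1 IMPLIES (1 AND NOT 0)) OR ((1 XOR NOT 0) IMPLIES 1)) -> 1
  row 19 [10011]: ((1 IMPLIES (1 AND NOT 1)) OR ((1 XOR NOT 1) IMPLIES 1)) -> 1
  row 20 [10100]: ((1 IMPLIES (1 AND NOT 0)) OR ((1 XOR NOT 0) IMPLIES 1)) -> 1
  row 21 [10101]: ((1 IMPLIES (1 AND NOT 1)) OR ((1 XOR NOT 1) IMPLIES 1)) -> 1
  row 22 [10110]: ((1 IMPLIES (1 AND NOT 0)) OR ((1 XOR NOT 0) IMPLIES 1)) -> 1
  row 23 [10111]: ((1 IMPLIES (1 AND NOT 1)) OR ((1 XOR NOT 1) IMPLIES 1)) -> 1
  row 24 [11000]: ((1 IMPLIES (1 AND NOT 0)) OR ((1 XOR NOT 0) IMPLIES 1)) -> 1
  row 25 [11001]: ((1 IMPLIES (1 AND NOT 1)) OR ((1 XOR NOT 1) IMPLIES 1)) -> 1
  row 26 [11010]: ((1 IMPLIES (1 AND NOT 0)) OR ((1 XOR NOT 0) IMPLIES 1)) -> 1
  row 27 [11011]: ((1 IMPLIES (1 AND NOT 1)) OR ((1 XOR NOT 1) IMPLIES 1)) -> 1
  row 28 [11100]: ((1 IMPLIES (1 AND NOT 0)) OR ((1 XOR NOT 0) IMPLIES 1)) -> 1
  row 29 [11101]: ((1 IMPLIES (1 AND NOT 1)) OR ((1 XOR NOT 1) IMPLIES 1)) -> 1
  row 30 [11110]: ((1 IMPLIES (1 AND NOT 0)) OR ((1 XOR NOT 0) IMPLIES 1)) -> 1
  row 31 [11111]: ((1 IMPLIES (1 AND NOT 1)) OR ((1 XOR NOT 1) IMPLIES 1)) -> 1
Full result column, 4 rows per line (a,b,c fixed per line; d,e runs 00..11 left to right):
  rows 0-3 [a,b,c=000]: 1111  = hex F
  rows 4-7 [a,b,c=001]: 1111  = hex F
  rows 8-11 [a,b,c=010]: 1111  = hex F
  rows 12-15 [a,b,c=011]: 1111  = hex F
  rows 16-19 [a,b,c=100]: 1111  = hex F
  rows 20-23 [a,b,c=101]: 1111  = hex F
  rows 24-27 [a,b,c=110]: 1111  = hex F
  rows 28-31 [a,b,c=111]: 1111  = hex F
Output column (row 0 .. row 31) = 11111111111111111111111111111111
Output column grouped in 4s = 1111 1111 1111 1111 1111 1111 1111 1111 = 0xFFFFFFFF
Convert to decimal digit by digit (value = value*16 + digit):
  F -> 15
  15*16 + 15 (F) = 255
  255*16 + 15 (F) = 4095
  4095*16 + 15 (F) = 65535
  65535*16 + 15 (F) = 1048575
  1048575*16 + 15 (F) = 16777215
  16777215*16 + 15 (F) = 268435455
  268435455*16 + 15 (F) = 4294967295
Decimal = 4294967295

4294967295


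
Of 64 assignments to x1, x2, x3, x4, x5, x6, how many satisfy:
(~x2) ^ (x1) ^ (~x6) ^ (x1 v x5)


CNF with 4 clauses over 6 vars (64 assignments).
An assignment satisfies CNF iff every clause has >=1 true literal.
Check each row (bits = x1,x2,x3,x4,x5,x6; clause T/F shown):
  row 0 [000000]: clauses=TFTF -> 0
  row 1 [000001]: clauses=TFFF -> 0
  row 2 [000010]: clauses=TFTT -> 0
  row 3 [000011]: clauses=TFFT -> 0
  row 4 [000100]: clauses=TFTF -> 0
  (every remaining row is evaluated the same way; all 64 results are listed next)
Full result column, 8 rows per line (x1,x2,x3 fixed per line; x4,x5,x6 runs 000..111 left to right):
  rows 0-7 [x1,x2,x3=000]: 00000000  (ones: 0)
  rows 8-15 [x1,x2,x3=001]: 00000000  (ones: 0)
  rows 16-23 [x1,x2,x3=010]: 00000000  (ones: 0)
  rows 24-31 [x1,x2,x3=011]: 00000000  (ones: 0)
  rows 32-39 [x1,x2,x3=100]: 10101010  (ones: 4)
  rows 40-47 [x1,x2,x3=101]: 10101010  (ones: 4)
  rows 48-55 [x1,x2,x3=110]: 00000000  (ones: 0)
  rows 56-63 [x1,x2,x3=111]: 00000000  (ones: 0)
Satisfying assignments = 0+0+0+0+4+4+0+0 = 8

8


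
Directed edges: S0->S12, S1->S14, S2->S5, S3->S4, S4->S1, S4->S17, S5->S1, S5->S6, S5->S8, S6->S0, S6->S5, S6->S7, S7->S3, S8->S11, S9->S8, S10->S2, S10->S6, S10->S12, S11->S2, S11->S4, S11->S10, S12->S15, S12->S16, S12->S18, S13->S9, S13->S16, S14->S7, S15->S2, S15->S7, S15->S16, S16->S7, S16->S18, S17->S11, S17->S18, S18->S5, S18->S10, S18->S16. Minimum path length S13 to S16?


BFS layer-by-layer from S13:
  dist 0: {S13}
  dist 1: {S9, S16}
  -> S16 reached at distance 1
Shortest path length = 1

1


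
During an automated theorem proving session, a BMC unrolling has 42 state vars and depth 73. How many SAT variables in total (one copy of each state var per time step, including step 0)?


BMC unrolls to depth k, creating one copy of each state var for steps 0..k.
Step count = 73 + 1 = 74 (steps 0 through 73)
Vars per step = 42
Total = 42 * 74 = 3108

3108


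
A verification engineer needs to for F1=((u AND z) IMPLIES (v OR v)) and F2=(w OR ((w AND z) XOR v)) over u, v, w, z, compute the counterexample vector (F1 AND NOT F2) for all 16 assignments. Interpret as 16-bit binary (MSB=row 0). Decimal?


F1 = ((u AND z) IMPLIES (v OR v))
F2 = (w OR ((w AND z) XOR v))
Counterexample to F1=>F2 is where F1=1 and F2=0.
Evaluate each row (bits = u,v,w,z, MSB first):
  row 0 [0000]: F1=1 F2=0 -> F1&~F2 -> 1
  row 1 [0001]: F1=1 F2=0 -> F1&~F2 -> 1
  row 2 [0010]: F1=1 F2=1 -> F1&~F2 -> 0
  row 3 [0011]: F1=1 F2=1 -> F1&~F2 -> 0
  row 4 [0100]: F1=1 F2=1 -> F1&~F2 -> 0
  row 5 [0101]: F1=1 F2=1 -> F1&~F2 -> 0
  row 6 [0110]: F1=1 F2=1 -> F1&~F2 -> 0
  row 7 [0111]: F1=1 F2=1 -> F1&~F2 -> 0
  row 8 [1000]: F1=1 F2=0 -> F1&~F2 -> 1
  row 9 [1001]: F1=0 F2=0 -> F1&~F2 -> 0
  row 10 [1010]: F1=1 F2=1 -> F1&~F2 -> 0
  row 11 [1011]: F1=0 F2=1 -> F1&~F2 -> 0
  row 12 [1100]: F1=1 F2=1 -> F1&~F2 -> 0
  row 13 [1101]: F1=1 F2=1 -> F1&~F2 -> 0
  row 14 [1110]: F1=1 F2=1 -> F1&~F2 -> 0
  row 15 [1111]: F1=1 F2=1 -> F1&~F2 -> 0
Full result column, 4 rows per line (u,v fixed per line; w,z runs 00..11 left to right):
  rows 0-3 [u,v=00]: 1100  = hex C
  rows 4-7 [u,v=01]: 0000  = hex 0
  rows 8-11 [u,v=10]: 1000  = hex 8
  rows 12-15 [u,v=11]: 0000  = hex 0
Counterexample vector (row 0 .. row 15) = 1100000010000000
Output column grouped in 4s = 1100 0000 1000 0000 = 0xC080
Convert to decimal digit by digit (value = value*16 + digit):
  C -> 12
  12*16 + 0 = 192
  192*16 + 8 = 3080
  3080*16 + 0 = 49280
Decimal = 49280

49280


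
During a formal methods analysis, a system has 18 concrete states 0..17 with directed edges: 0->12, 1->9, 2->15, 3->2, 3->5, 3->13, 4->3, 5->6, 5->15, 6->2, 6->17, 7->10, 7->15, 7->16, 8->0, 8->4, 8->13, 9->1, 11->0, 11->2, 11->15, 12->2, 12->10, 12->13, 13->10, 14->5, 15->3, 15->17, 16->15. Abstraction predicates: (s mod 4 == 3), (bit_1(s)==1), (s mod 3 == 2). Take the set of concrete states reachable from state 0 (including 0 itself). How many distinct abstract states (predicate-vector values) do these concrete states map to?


BFS from 0:
Concrete reachable: {0, 2, 3, 5, 6, 10, 12, 13, 15, 17}
Abstract via predicates (s mod 4 == 3), (bit_1(s)==1), (s mod 3 == 2):
  (0,0,0) <- {0, 12, 13}
  (0,0,1) <- {5, 17}
  (0,1,0) <- {6, 10}
  (0,1,1) <- {2}
  (1,1,0) <- {3, 15}
Distinct abstract states = 5

5


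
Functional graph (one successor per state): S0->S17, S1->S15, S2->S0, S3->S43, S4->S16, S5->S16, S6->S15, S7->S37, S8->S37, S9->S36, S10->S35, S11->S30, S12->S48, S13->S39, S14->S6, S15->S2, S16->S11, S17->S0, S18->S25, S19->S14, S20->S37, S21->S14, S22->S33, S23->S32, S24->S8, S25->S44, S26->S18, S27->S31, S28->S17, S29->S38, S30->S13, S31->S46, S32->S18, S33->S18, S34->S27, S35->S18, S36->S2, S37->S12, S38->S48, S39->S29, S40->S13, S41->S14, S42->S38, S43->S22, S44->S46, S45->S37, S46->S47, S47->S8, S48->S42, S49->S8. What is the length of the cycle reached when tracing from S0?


Trace from S0 until a state repeats:
  S0 -> S17 -> S0
S0 first seen at step 0, revisited at step 2.
Cycle length = 2 - 0 = 2

2


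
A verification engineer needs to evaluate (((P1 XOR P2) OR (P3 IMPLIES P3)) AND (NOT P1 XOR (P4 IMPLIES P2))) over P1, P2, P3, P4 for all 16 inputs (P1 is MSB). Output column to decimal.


Formula: (((P1 XOR P2) OR (P3 IMPLIES P3)) AND (NOT P1 XOR (P4 IMPLIES P2))) over P1, P2, P3, P4 (16 rows)
Evaluate each row (bits = P1,P2,P3,P4, MSB first):
  row 0 [0000]: (((0 XOR 0) OR (0 IMPLIES 0)) AND (NOT 0 XOR (0 IMPLIES 0))) -> 0
  row 1 [0001]: (((0 XOR 0) OR (0 IMPLIES 0)) AND (NOT 0 XOR (1 IMPLIES 0))) -> 1
  row 2 [0010]: (((0 XOR 0) OR (1 IMPLIES 1)) AND (NOT 0 XOR (0 IMPLIES 0))) -> 0
  row 3 [0011]: (((0 XOR 0) OR (1 IMPLIES 1)) AND (NOT 0 XOR (1 IMPLIES 0))) -> 1
  row 4 [0100]: (((0 XOR 1) OR (0 IMPLIES 0)) AND (NOT 0 XOR (0 IMPLIES 1))) -> 0
  row 5 [0101]: (((0 XOR 1) OR (0 IMPLIES 0)) AND (NOT 0 XOR (1 IMPLIES 1))) -> 0
  row 6 [0110]: (((0 XOR 1) OR (1 IMPLIES 1)) AND (NOT 0 XOR (0 IMPLIES 1))) -> 0
  row 7 [0111]: (((0 XOR 1) OR (1 IMPLIES 1)) AND (NOT 0 XOR (1 IMPLIES 1))) -> 0
  row 8 [1000]: (((1 XOR 0) OR (0 IMPLIES 0)) AND (NOT 1 XOR (0 IMPLIES 0))) -> 1
  row 9 [1001]: (((1 XOR 0) OR (0 IMPLIES 0)) AND (NOT 1 XOR (1 IMPLIES 0))) -> 0
  row 10 [1010]: (((1 XOR 0) OR (1 IMPLIES 1)) AND (NOT 1 XOR (0 IMPLIES 0))) -> 1
  row 11 [1011]: (((1 XOR 0) OR (1 IMPLIES 1)) AND (NOT 1 XOR (1 IMPLIES 0))) -> 0
  row 12 [1100]: (((1 XOR 1) OR (0 IMPLIES 0)) AND (NOT 1 XOR (0 IMPLIES 1))) -> 1
  row 13 [1101]: (((1 XOR 1) OR (0 IMPLIES 0)) AND (NOT 1 XOR (1 IMPLIES 1))) -> 1
  row 14 [1110]: (((1 XOR 1) OR (1 IMPLIES 1)) AND (NOT 1 XOR (0 IMPLIES 1))) -> 1
  row 15 [1111]: (((1 XOR 1) OR (1 IMPLIES 1)) AND (NOT 1 XOR (1 IMPLIES 1))) -> 1
Full result column, 4 rows per line (P1,P2 fixed per line; P3,P4 runs 00..11 left to right):
  rows 0-3 [P1,P2=00]: 0101  = hex 5
  rows 4-7 [P1,P2=01]: 0000  = hex 0
  rows 8-11 [P1,P2=10]: 1010  = hex A
  rows 12-15 [P1,P2=11]: 1111  = hex F
Output column (row 0 .. row 15) = 0101000010101111
Output column grouped in 4s = 0101 0000 1010 1111 = 0x50AF
Convert to decimal digit by digit (value = value*16 + digit):
  5 -> 5
  5*16 + 0 = 80
  80*16 + 10 (A) = 1290
  1290*16 + 15 (F) = 20655
Decimal = 20655

20655


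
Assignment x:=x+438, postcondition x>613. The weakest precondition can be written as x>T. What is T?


Formula: wp(x:=E, P) = P[E/x] (substitute E for x in postcondition)
Step 1: Postcondition: x>613
Step 2: Substitute x+438 for x: x+438>613
Step 3: Solve for x: x > 613-438 = 175

175


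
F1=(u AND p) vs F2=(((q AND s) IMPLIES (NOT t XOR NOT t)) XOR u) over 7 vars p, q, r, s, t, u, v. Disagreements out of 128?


F1 = (u AND p)
F2 = (((q AND s) IMPLIES (NOT t XOR NOT t)) XOR u)
Evaluate both on each of 128 rows (bits = p,q,r,s,t,u,v):
  row 0 [0000000]: F1=0 F2=1 (differ) -> 1
  row 1 [0000001]: F1=0 F2=1 (differ) -> 1
  row 2 [0000010]: F1=0 F2=0 -> 0
  row 3 [0000011]: F1=0 F2=0 -> 0
  row 4 [0000100]: F1=0 F2=1 (differ) -> 1
  (every remaining row is evaluated the same way; all 128 results are listed next)
Full result column, 8 rows per line (p,q,r,s fixed per line; t,u,v runs 000..111 left to right):
  rows 0-7 [p,q,r,s=0000]: 11001100  (ones: 4)
  rows 8-15 [p,q,r,s=0001]: 11001100  (ones: 4)
  rows 16-23 [p,q,r,s=0010]: 11001100  (ones: 4)
  rows 24-31 [p,q,r,s=0011]: 11001100  (ones: 4)
  rows 32-39 [p,q,r,s=0100]: 11001100  (ones: 4)
  rows 40-47 [p,q,r,s=0101]: 00110011  (ones: 4)
  rows 48-55 [p,q,r,s=0110]: 11001100  (ones: 4)
  rows 56-63 [p,q,r,s=0111]: 00110011  (ones: 4)
  rows 64-71 [p,q,r,s=1000]: 11111111  (ones: 8)
  rows 72-79 [p,q,r,s=1001]: 11111111  (ones: 8)
  rows 80-87 [p,q,r,s=1010]: 11111111  (ones: 8)
  rows 88-95 [p,q,r,s=1011]: 11111111  (ones: 8)
  rows 96-103 [p,q,r,s=1100]: 11111111  (ones: 8)
  rows 104-111 [p,q,r,s=1101]: 00000000  (ones: 0)
  rows 112-119 [p,q,r,s=1110]: 11111111  (ones: 8)
  rows 120-127 [p,q,r,s=1111]: 00000000  (ones: 0)
Disagreements = 4+4+4+4+4+4+4+4+8+8+8+8+8+0+8+0 = 80

80


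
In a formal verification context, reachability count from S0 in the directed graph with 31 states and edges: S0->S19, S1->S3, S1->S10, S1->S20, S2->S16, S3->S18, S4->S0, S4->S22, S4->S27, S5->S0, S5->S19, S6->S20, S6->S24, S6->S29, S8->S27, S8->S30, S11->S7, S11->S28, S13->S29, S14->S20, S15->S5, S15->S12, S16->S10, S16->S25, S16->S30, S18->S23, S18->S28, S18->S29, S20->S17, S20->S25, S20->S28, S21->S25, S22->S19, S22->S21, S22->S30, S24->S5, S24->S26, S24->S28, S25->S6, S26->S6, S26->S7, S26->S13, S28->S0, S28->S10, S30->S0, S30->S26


BFS from S0:
  layer 0: {S0}
  layer 1: {S19}
Reachable set: {S0, S19}
Count = 2

2


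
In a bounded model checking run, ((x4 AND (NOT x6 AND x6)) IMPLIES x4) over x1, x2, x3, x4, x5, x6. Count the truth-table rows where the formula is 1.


Formula: ((x4 AND (NOT x6 AND x6)) IMPLIES x4) over 6 vars (64 rows)
Evaluate each row (x1, x2, x3, x4, x5, x6 as bits, MSB first):
  row 0 [000000]: ((0 AND (NOT 0 AND 0)) IMPLIES 0) -> 1
  row 1 [000001]: ((0 AND (NOT 1 AND 1)) IMPLIES 0) -> 1
  row 2 [000010]: ((0 AND (NOT 0 AND 0)) IMPLIES 0) -> 1
  row 3 [000011]: ((0 AND (NOT 1 AND 1)) IMPLIES 0) -> 1
  row 4 [000100]: ((1 AND (NOT 0 AND 0)) IMPLIES 1) -> 1
  (every remaining row is evaluated the same way; all 64 results are listed next)
Full result column, 8 rows per line (x1,x2,x3 fixed per line; x4,x5,x6 runs 000..111 left to right):
  rows 0-7 [x1,x2,x3=000]: 11111111  (ones: 8)
  rows 8-15 [x1,x2,x3=001]: 11111111  (ones: 8)
  rows 16-23 [x1,x2,x3=010]: 11111111  (ones: 8)
  rows 24-31 [x1,x2,x3=011]: 11111111  (ones: 8)
  rows 32-39 [x1,x2,x3=100]: 11111111  (ones: 8)
  rows 40-47 [x1,x2,x3=101]: 11111111  (ones: 8)
  rows 48-55 [x1,x2,x3=110]: 11111111  (ones: 8)
  rows 56-63 [x1,x2,x3=111]: 11111111  (ones: 8)
Count of 1-rows = 8+8+8+8+8+8+8+8 = 64

64


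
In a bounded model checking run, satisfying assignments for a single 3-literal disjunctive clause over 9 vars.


Step 1: Total=2^9=512
Step 2: Unsat when all 3 false: 2^6=64
Step 3: Sat=512-64=448

448


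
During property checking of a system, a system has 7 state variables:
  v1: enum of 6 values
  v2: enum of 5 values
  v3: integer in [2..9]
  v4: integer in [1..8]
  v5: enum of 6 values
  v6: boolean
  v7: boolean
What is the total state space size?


State space = product of domain sizes of all variables.
Domain sizes:
  v1 (enum of 6 values): 6
  v2 (enum of 5 values): 5
  v3 (integer in [2..9]): 8
  v4 (integer in [1..8]): 8
  v5 (enum of 6 values): 6
  v6 (boolean): 2
  v7 (boolean): 2
Product = 6 * 5 * 8 * 8 * 6 * 2 * 2 = 46080

46080


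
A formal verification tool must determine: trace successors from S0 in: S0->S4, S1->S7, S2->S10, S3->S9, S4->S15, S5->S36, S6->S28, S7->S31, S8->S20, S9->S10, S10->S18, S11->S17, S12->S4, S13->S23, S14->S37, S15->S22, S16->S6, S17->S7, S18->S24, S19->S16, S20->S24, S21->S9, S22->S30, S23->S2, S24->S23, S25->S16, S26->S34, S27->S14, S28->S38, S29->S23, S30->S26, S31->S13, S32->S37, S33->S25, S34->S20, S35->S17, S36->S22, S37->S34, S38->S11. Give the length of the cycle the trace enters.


Trace from S0 until a state repeats:
  S0 -> S4 -> S15 -> S22 -> S30 -> S26 -> S34 -> S20 -> S24 -> S23 -> S2 -> S10 -> S18 -> S24
S24 first seen at step 8, revisited at step 13.
Cycle length = 13 - 8 = 5

5


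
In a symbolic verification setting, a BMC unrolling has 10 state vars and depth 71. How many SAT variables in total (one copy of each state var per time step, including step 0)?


BMC unrolls to depth k, creating one copy of each state var for steps 0..k.
Step count = 71 + 1 = 72 (steps 0 through 71)
Vars per step = 10
Total = 10 * 72 = 720

720


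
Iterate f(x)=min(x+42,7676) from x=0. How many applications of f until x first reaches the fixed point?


Step 1: x=0, cap=7676, increment=42
Step 2: x grows by 42 each step until capped at 7676; fixed point is x=7676
Step 3: iterations = ceil(7676/42) = 183

183


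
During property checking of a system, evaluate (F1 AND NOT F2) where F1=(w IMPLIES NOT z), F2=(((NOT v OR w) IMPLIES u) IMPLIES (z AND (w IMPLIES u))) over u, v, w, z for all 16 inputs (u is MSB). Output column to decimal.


F1 = (w IMPLIES NOT z)
F2 = (((NOT v OR w) IMPLIES u) IMPLIES (z AND (w IMPLIES u)))
Counterexample to F1=>F2 is where F1=1 and F2=0.
Evaluate each row (bits = u,v,w,z, MSB first):
  row 0 [0000]: F1=1 F2=1 -> F1&~F2 -> 0
  row 1 [0001]: F1=1 F2=1 -> F1&~F2 -> 0
  row 2 [0010]: F1=1 F2=1 -> F1&~F2 -> 0
  row 3 [0011]: F1=0 F2=1 -> F1&~F2 -> 0
  row 4 [0100]: F1=1 F2=0 -> F1&~F2 -> 1
  row 5 [0101]: F1=1 F2=1 -> F1&~F2 -> 0
  row 6 [0110]: F1=1 F2=1 -> F1&~F2 -> 0
  row 7 [0111]: F1=0 F2=1 -> F1&~F2 -> 0
  row 8 [1000]: F1=1 F2=0 -> F1&~F2 -> 1
  row 9 [1001]: F1=1 F2=1 -> F1&~F2 -> 0
  row 10 [1010]: F1=1 F2=0 -> F1&~F2 -> 1
  row 11 [1011]: F1=0 F2=1 -> F1&~F2 -> 0
  row 12 [1100]: F1=1 F2=0 -> F1&~F2 -> 1
  row 13 [1101]: F1=1 F2=1 -> F1&~F2 -> 0
  row 14 [1110]: F1=1 F2=0 -> F1&~F2 -> 1
  row 15 [1111]: F1=0 F2=1 -> F1&~F2 -> 0
Full result column, 4 rows per line (u,v fixed per line; w,z runs 00..11 left to right):
  rows 0-3 [u,v=00]: 0000  = hex 0
  rows 4-7 [u,v=01]: 1000  = hex 8
  rows 8-11 [u,v=10]: 1010  = hex A
  rows 12-15 [u,v=11]: 1010  = hex A
Counterexample vector (row 0 .. row 15) = 0000100010101010
Output column grouped in 4s = 0000 1000 1010 1010 = 0x08AA
Convert to decimal digit by digit (value = value*16 + digit):
  0 -> 0
  0*16 + 8 = 8
  8*16 + 10 (A) = 138
  138*16 + 10 (A) = 2218
Decimal = 2218

2218


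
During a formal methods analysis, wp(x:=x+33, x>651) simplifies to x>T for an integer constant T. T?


Formula: wp(x:=E, P) = P[E/x] (substitute E for x in postcondition)
Step 1: Postcondition: x>651
Step 2: Substitute x+33 for x: x+33>651
Step 3: Solve for x: x > 651-33 = 618

618


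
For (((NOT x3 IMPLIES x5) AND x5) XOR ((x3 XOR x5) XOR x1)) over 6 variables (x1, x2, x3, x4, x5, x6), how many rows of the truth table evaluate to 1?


Formula: (((NOT x3 IMPLIES x5) AND x5) XOR ((x3 XOR x5) XOR x1)) over 6 vars (64 rows)
Evaluate each row (x1, x2, x3, x4, x5, x6 as bits, MSB first):
  row 0 [000000]: (((NOT 0 IMPLIES 0) AND 0) XOR ((0 XOR 0) XOR 0)) -> 0
  row 1 [000001]: (((NOT 0 IMPLIES 0) AND 0) XOR ((0 XOR 0) XOR 0)) -> 0
  row 2 [000010]: (((NOT 0 IMPLIES 1) AND 1) XOR ((0 XOR 1) XOR 0)) -> 0
  row 3 [000011]: (((NOT 0 IMPLIES 1) AND 1) XOR ((0 XOR 1) XOR 0)) -> 0
  row 4 [000100]: (((NOT 0 IMPLIES 0) AND 0) XOR ((0 XOR 0) XOR 0)) -> 0
  (every remaining row is evaluated the same way; all 64 results are listed next)
Full result column, 8 rows per line (x1,x2,x3 fixed per line; x4,x5,x6 runs 000..111 left to right):
  rows 0-7 [x1,x2,x3=000]: 00000000  (ones: 0)
  rows 8-15 [x1,x2,x3=001]: 11111111  (ones: 8)
  rows 16-23 [x1,x2,x3=010]: 00000000  (ones: 0)
  rows 24-31 [x1,x2,x3=011]: 11111111  (ones: 8)
  rows 32-39 [x1,x2,x3=100]: 11111111  (ones: 8)
  rows 40-47 [x1,x2,x3=101]: 00000000  (ones: 0)
  rows 48-55 [x1,x2,x3=110]: 11111111  (ones: 8)
  rows 56-63 [x1,x2,x3=111]: 00000000  (ones: 0)
Count of 1-rows = 0+8+0+8+8+0+8+0 = 32

32


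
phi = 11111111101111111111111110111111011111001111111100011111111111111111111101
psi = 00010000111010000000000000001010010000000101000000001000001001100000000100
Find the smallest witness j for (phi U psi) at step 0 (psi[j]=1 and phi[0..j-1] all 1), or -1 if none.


(phi U psi) at 0: need smallest j with psi[j]=1 and phi[i]=1 for all i in [0,j).
Scan from step 0:
  step 0: phi=1, psi=0 -> continue
  step 1: phi=1, psi=0 -> continue
  step 2: phi=1, psi=0 -> continue
  step 3: psi=1 and phi held for [0,3) -> witness found
Witness step = 3

3


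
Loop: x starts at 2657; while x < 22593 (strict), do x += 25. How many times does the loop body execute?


Step 1: x goes from 2657 toward 22593 by 25; the body runs while x<22593, so iterations = ceil((bound-start)/step)
Step 2: Distance=19936
Step 3: ceil(19936/25)=798

798


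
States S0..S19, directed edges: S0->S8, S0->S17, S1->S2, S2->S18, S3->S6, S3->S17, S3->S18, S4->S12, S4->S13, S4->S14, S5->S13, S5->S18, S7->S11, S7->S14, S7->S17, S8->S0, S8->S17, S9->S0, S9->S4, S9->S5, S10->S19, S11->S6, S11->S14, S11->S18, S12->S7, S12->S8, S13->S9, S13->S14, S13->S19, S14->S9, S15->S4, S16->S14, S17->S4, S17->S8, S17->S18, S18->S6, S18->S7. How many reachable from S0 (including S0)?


BFS from S0:
  layer 0: {S0}
  layer 1: {S8, S17}
  layer 2: {S4, S18}
  layer 3: {S6, S7, S12, S13, S14}
  layer 4: {S9, S11, S19}
  layer 5: {S5}
Reachable set: {S0, S4, S5, S6, S7, S8, S9, S11, S12, S13, S14, S17, S18, S19}
Count = 14

14


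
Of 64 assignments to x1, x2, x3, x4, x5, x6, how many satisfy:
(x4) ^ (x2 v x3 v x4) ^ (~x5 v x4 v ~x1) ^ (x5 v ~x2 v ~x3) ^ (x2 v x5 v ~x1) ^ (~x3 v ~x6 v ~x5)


CNF with 6 clauses over 6 vars (64 assignments).
An assignment satisfies CNF iff every clause has >=1 true literal.
Check each row (bits = x1,x2,x3,x4,x5,x6; clause T/F shown):
  row 0 [000000]: clauses=FFTTTT -> 0
  row 1 [000001]: clauses=FFTTTT -> 0
  row 2 [000010]: clauses=FFTTTT -> 0
  row 3 [000011]: clauses=FFTTTT -> 0
  row 4 [000100]: clauses=TTTTTT -> 1
  (every remaining row is evaluated the same way; all 64 results are listed next)
Full result column, 8 rows per line (x1,x2,x3 fixed per line; x4,x5,x6 runs 000..111 left to right):
  rows 0-7 [x1,x2,x3=000]: 00001111  (ones: 4)
  rows 8-15 [x1,x2,x3=001]: 00001110  (ones: 3)
  rows 16-23 [x1,x2,x3=010]: 00001111  (ones: 4)
  rows 24-31 [x1,x2,x3=011]: 00000010  (ones: 1)
  rows 32-39 [x1,x2,x3=100]: 00000011  (ones: 2)
  rows 40-47 [x1,x2,x3=101]: 00000010  (ones: 1)
  rows 48-55 [x1,x2,x3=110]: 00001111  (ones: 4)
  rows 56-63 [x1,x2,x3=111]: 00000010  (ones: 1)
Satisfying assignments = 4+3+4+1+2+1+4+1 = 20

20


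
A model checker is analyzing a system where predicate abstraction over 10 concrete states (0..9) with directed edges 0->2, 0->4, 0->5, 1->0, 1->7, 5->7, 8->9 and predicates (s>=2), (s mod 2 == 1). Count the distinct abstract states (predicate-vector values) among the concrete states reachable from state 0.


BFS from 0:
Concrete reachable: {0, 2, 4, 5, 7}
Abstract via predicates (s>=2), (s mod 2 == 1):
  (0,0) <- {0}
  (1,0) <- {2, 4}
  (1,1) <- {5, 7}
Distinct abstract states = 3

3


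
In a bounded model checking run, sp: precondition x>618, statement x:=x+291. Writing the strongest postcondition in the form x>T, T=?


Formula: sp(P, x:=E) = exists old_x. (x = E[old_x/x]) AND P[old_x/x] (old_x is the value of x before the assignment; eliminate old_x by solving x = E[old_x/x] for old_x)
Step 1: Precondition P: x>618, i.e. old_x > 618
Step 2: Assignment gives x = old_x + 291, so old_x = x - 291
Step 3: Substitute into P: x - 291 > 618
Step 4: Simplify: x > 618+291 = 909

909


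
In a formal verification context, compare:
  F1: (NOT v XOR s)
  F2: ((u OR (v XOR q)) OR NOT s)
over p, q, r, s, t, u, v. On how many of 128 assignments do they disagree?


F1 = (NOT v XOR s)
F2 = ((u OR (v XOR q)) OR NOT s)
Evaluate both on each of 128 rows (bits = p,q,r,s,t,u,v):
  row 0 [0000000]: F1=1 F2=1 -> 0
  row 1 [0000001]: F1=0 F2=1 (differ) -> 1
  row 2 [0000010]: F1=1 F2=1 -> 0
  row 3 [0000011]: F1=0 F2=1 (differ) -> 1
  row 4 [0000100]: F1=1 F2=1 -> 0
  (every remaining row is evaluated the same way; all 128 results are listed next)
Full result column, 8 rows per line (p,q,r,s fixed per line; t,u,v runs 000..111 left to right):
  rows 0-7 [p,q,r,s=0000]: 01010101  (ones: 4)
  rows 8-15 [p,q,r,s=0001]: 00100010  (ones: 2)
  rows 16-23 [p,q,r,s=0010]: 01010101  (ones: 4)
  rows 24-31 [p,q,r,s=0011]: 00100010  (ones: 2)
  rows 32-39 [p,q,r,s=0100]: 01010101  (ones: 4)
  rows 40-47 [p,q,r,s=0101]: 11101110  (ones: 6)
  rows 48-55 [p,q,r,s=0110]: 01010101  (ones: 4)
  rows 56-63 [p,q,r,s=0111]: 11101110  (ones: 6)
  rows 64-71 [p,q,r,s=1000]: 01010101  (ones: 4)
  rows 72-79 [p,q,r,s=1001]: 00100010  (ones: 2)
  rows 80-87 [p,q,r,s=1010]: 01010101  (ones: 4)
  rows 88-95 [p,q,r,s=1011]: 00100010  (ones: 2)
  rows 96-103 [p,q,r,s=1100]: 01010101  (ones: 4)
  rows 104-111 [p,q,r,s=1101]: 11101110  (ones: 6)
  rows 112-119 [p,q,r,s=1110]: 01010101  (ones: 4)
  rows 120-127 [p,q,r,s=1111]: 11101110  (ones: 6)
Disagreements = 4+2+4+2+4+6+4+6+4+2+4+2+4+6+4+6 = 64

64


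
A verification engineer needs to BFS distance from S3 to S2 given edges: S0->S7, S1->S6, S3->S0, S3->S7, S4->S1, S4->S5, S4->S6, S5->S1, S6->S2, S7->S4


BFS layer-by-layer from S3:
  dist 0: {S3}
  dist 1: {S0, S7}
  dist 2: {S4}
  dist 3: {S1, S5, S6}
  dist 4: {S2}
  -> S2 reached at distance 4
Shortest path length = 4

4


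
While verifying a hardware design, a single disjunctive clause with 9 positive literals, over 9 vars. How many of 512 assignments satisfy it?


Step 1: Total=2^9=512
Step 2: Unsat when all 9 false: 2^0=1
Step 3: Sat=512-1=511

511


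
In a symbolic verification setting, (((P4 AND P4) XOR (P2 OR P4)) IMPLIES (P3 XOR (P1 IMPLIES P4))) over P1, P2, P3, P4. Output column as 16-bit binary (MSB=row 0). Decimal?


Formula: (((P4 AND P4) XOR (P2 OR P4)) IMPLIES (P3 XOR (P1 IMPLIES P4))) over P1, P2, P3, P4 (16 rows)
Evaluate each row (bits = P1,P2,P3,P4, MSB first):
  row 0 [0000]: (((0 AND 0) XOR (0 OR 0)) IMPLIES (0 XOR (0 IMPLIES 0))) -> 1
  row 1 [0001]: (((1 AND 1) XOR (0 OR 1)) IMPLIES (0 XOR (0 IMPLIES 1))) -> 1
  row 2 [0010]: (((0 AND 0) XOR (0 OR 0)) IMPLIES (1 XOR (0 IMPLIES 0))) -> 1
  row 3 [0011]: (((1 AND 1) XOR (0 OR 1)) IMPLIES (1 XOR (0 IMPLIES 1))) -> 1
  row 4 [0100]: (((0 AND 0) XOR (1 OR 0)) IMPLIES (0 XOR (0 IMPLIES 0))) -> 1
  row 5 [0101]: (((1 AND 1) XOR (1 OR 1)) IMPLIES (0 XOR (0 IMPLIES 1))) -> 1
  row 6 [0110]: (((0 AND 0) XOR (1 OR 0)) IMPLIES (1 XOR (0 IMPLIES 0))) -> 0
  row 7 [0111]: (((1 AND 1) XOR (1 OR 1)) IMPLIES (1 XOR (0 IMPLIES 1))) -> 1
  row 8 [1000]: (((0 AND 0) XOR (0 OR 0)) IMPLIES (0 XOR (1 IMPLIES 0))) -> 1
  row 9 [1001]: (((1 AND 1) XOR (0 OR 1)) IMPLIES (0 XOR (1 IMPLIES 1))) -> 1
  row 10 [1010]: (((0 AND 0) XOR (0 OR 0)) IMPLIES (1 XOR (1 IMPLIES 0))) -> 1
  row 11 [1011]: (((1 AND 1) XOR (0 OR 1)) IMPLIES (1 XOR (1 IMPLIES 1))) -> 1
  row 12 [1100]: (((0 AND 0) XOR (1 OR 0)) IMPLIES (0 XOR (1 IMPLIES 0))) -> 0
  row 13 [1101]: (((1 AND 1) XOR (1 OR 1)) IMPLIES (0 XOR (1 IMPLIES 1))) -> 1
  row 14 [1110]: (((0 AND 0) XOR (1 OR 0)) IMPLIES (1 XOR (1 IMPLIES 0))) -> 1
  row 15 [1111]: (((1 AND 1) XOR (1 OR 1)) IMPLIES (1 XOR (1 IMPLIES 1))) -> 1
Full result column, 4 rows per line (P1,P2 fixed per line; P3,P4 runs 00..11 left to right):
  rows 0-3 [P1,P2=00]: 1111  = hex F
  rows 4-7 [P1,P2=01]: 1101  = hex D
  rows 8-11 [P1,P2=10]: 1111  = hex F
  rows 12-15 [P1,P2=11]: 0111  = hex 7
Output column (row 0 .. row 15) = 1111110111110111
Output column grouped in 4s = 1111 1101 1111 0111 = 0xFDF7
Convert to decimal digit by digit (value = value*16 + digit):
  F -> 15
  15*16 + 13 (D) = 253
  253*16 + 15 (F) = 4063
  4063*16 + 7 = 65015
Decimal = 65015

65015


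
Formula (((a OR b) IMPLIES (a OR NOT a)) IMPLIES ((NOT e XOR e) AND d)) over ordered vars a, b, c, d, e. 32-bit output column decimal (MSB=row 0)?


Formula: (((a OR b) IMPLIES (a OR NOT a)) IMPLIES ((NOT e XOR e) AND d)) over a, b, c, d, e (32 rows)
Evaluate each row (bits = a,b,c,d,e, MSB first):
  row 0 [00000]: (((0 OR 0) IMPLIES (0 OR NOT 0)) IMPLIES ((NOT 0 XOR 0) AND 0)) -> 0
  row 1 [00001]: (((0 OR 0) IMPLIES (0 OR NOT 0)) IMPLIES ((NOT 1 XOR 1) AND 0)) -> 0
  row 2 [00010]: (((0 OR 0) IMPLIES (0 OR NOT 0)) IMPLIES ((NOT 0 XOR 0) AND 1)) -> 1
  row 3 [00011]: (((0 OR 0) IMPLIES (0 OR NOT 0)) IMPLIES ((NOT 1 XOR 1) AND 1)) -> 1
  row 4 [00100]: (((0 OR 0) IMPLIES (0 OR NOT 0)) IMPLIES ((NOT 0 XOR 0) AND 0)) -> 0
  row 5 [00101]: (((0 OR 0) IMPLIES (0 OR NOT 0)) IMPLIES ((NOT 1 XOR 1) AND 0)) -> 0
  row 6 [00110]: (((0 OR 0) IMPLIES (0 OR NOT 0)) IMPLIES ((NOT 0 XOR 0) AND 1)) -> 1
  row 7 [00111]: (((0 OR 0) IMPLIES (0 OR NOT 0)) IMPLIES ((NOT 1 XOR 1) AND 1)) -> 1
  row 8 [01000]: (((0 OR 1) IMPLIES (0 OR NOT 0)) IMPLIES ((NOT 0 XOR 0) AND 0)) -> 0
  row 9 [01001]: (((0 OR 1) IMPLIES (0 OR NOT 0)) IMPLIES ((NOT 1 XOR 1) AND 0)) -> 0
  row 10 [01010]: (((0 OR 1) IMPLIES (0 OR NOT 0)) IMPLIES ((NOT 0 XOR 0) AND 1)) -> 1
  row 11 [01011]: (((0 OR 1) IMPLIES (0 OR NOT 0)) IMPLIES ((NOT 1 XOR 1) AND 1)) -> 1
  row 12 [01100]: (((0 OR 1) IMPLIES (0 OR NOT 0)) IMPLIES ((NOT 0 XOR 0) AND 0)) -> 0
  row 13 [01101]: (((0 OR 1) IMPLIES (0 OR NOT 0)) IMPLIES ((NOT 1 XOR 1) AND 0)) -> 0
  row 14 [01110]: (((0 OR 1) IMPLIES (0 OR NOT 0)) IMPLIES ((NOT 0 XOR 0) AND 1)) -> 1
  row 15 [01111]: (((0 OR 1) IMPLIES (0 OR NOT 0)) IMPLIES ((NOT 1 XOR 1) AND 1)) -> 1
  row 16 [10000]: (((1 OR 0) IMPLIES (1 OR NOT 1)) IMPLIES ((NOT 0 XOR 0) AND 0)) -> 0
  row 17 [10001]: (((1 OR 0) IMPLIES (1 OR NOT 1)) IMPLIES ((NOT 1 XOR 1) AND 0)) -> 0
  row 18 [10010]: (((1 OR 0) IMPLIES (1 OR NOT 1)) IMPLIES ((NOT 0 XOR 0) AND 1)) -> 1
  row 19 [10011]: (((1 OR 0) IMPLIES (1 OR NOT 1)) IMPLIES ((NOT 1 XOR 1) AND 1)) -> 1
  row 20 [10100]: (((1 OR 0) IMPLIES (1 OR NOT 1)) IMPLIES ((NOT 0 XOR 0) AND 0)) -> 0
  row 21 [10101]: (((1 OR 0) IMPLIES (1 OR NOT 1)) IMPLIES ((NOT 1 XOR 1) AND 0)) -> 0
  row 22 [10110]: (((1 OR 0) IMPLIES (1 OR NOT 1)) IMPLIES ((NOT 0 XOR 0) AND 1)) -> 1
  row 23 [10111]: (((1 OR 0) IMPLIES (1 OR NOT 1)) IMPLIES ((NOT 1 XOR 1) AND 1)) -> 1
  row 24 [11000]: (((1 OR 1) IMPLIES (1 OR NOT 1)) IMPLIES ((NOT 0 XOR 0) AND 0)) -> 0
  row 25 [11001]: (((1 OR 1) IMPLIES (1 OR NOT 1)) IMPLIES ((NOT 1 XOR 1) AND 0)) -> 0
  row 26 [11010]: (((1 OR 1) IMPLIES (1 OR NOT 1)) IMPLIES ((NOT 0 XOR 0) AND 1)) -> 1
  row 27 [11011]: (((1 OR 1) IMPLIES (1 OR NOT 1)) IMPLIES ((NOT 1 XOR 1) AND 1)) -> 1
  row 28 [11100]: (((1 OR 1) IMPLIES (1 OR NOT 1)) IMPLIES ((NOT 0 XOR 0) AND 0)) -> 0
  row 29 [11101]: (((1 OR 1) IMPLIES (1 OR NOT 1)) IMPLIES ((NOT 1 XOR 1) AND 0)) -> 0
  row 30 [11110]: (((1 OR 1) IMPLIES (1 OR NOT 1)) IMPLIES ((NOT 0 XOR 0) AND 1)) -> 1
  row 31 [11111]: (((1 OR 1) IMPLIES (1 OR NOT 1)) IMPLIES ((NOT 1 XOR 1) AND 1)) -> 1
Full result column, 4 rows per line (a,b,c fixed per line; d,e runs 00..11 left to right):
  rows 0-3 [a,b,c=000]: 0011  = hex 3
  rows 4-7 [a,b,c=001]: 0011  = hex 3
  rows 8-11 [a,b,c=010]: 0011  = hex 3
  rows 12-15 [a,b,c=011]: 0011  = hex 3
  rows 16-19 [a,b,c=100]: 0011  = hex 3
  rows 20-23 [a,b,c=101]: 0011  = hex 3
  rows 24-27 [a,b,c=110]: 0011  = hex 3
  rows 28-31 [a,b,c=111]: 0011  = hex 3
Output column (row 0 .. row 31) = 00110011001100110011001100110011
Output column grouped in 4s = 0011 0011 0011 0011 0011 0011 0011 0011 = 0x33333333
Convert to decimal digit by digit (value = value*16 + digit):
  3 -> 3
  3*16 + 3 = 51
  51*16 + 3 = 819
  819*16 + 3 = 13107
  13107*16 + 3 = 209715
  209715*16 + 3 = 3355443
  3355443*16 + 3 = 53687091
  53687091*16 + 3 = 858993459
Decimal = 858993459

858993459


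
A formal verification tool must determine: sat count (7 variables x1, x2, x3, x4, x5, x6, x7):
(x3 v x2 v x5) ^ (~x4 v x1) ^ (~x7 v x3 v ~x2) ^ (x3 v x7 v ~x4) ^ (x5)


CNF with 5 clauses over 7 vars (128 assignments).
An assignment satisfies CNF iff every clause has >=1 true literal.
Check each row (bits = x1,x2,x3,x4,x5,x6,x7; clause T/F shown):
  row 0 [0000000]: clauses=FTTTF -> 0
  row 1 [0000001]: clauses=FTTTF -> 0
  row 2 [0000010]: clauses=FTTTF -> 0
  row 3 [0000011]: clauses=FTTTF -> 0
  row 4 [0000100]: clauses=TTTTT -> 1
  (every remaining row is evaluated the same way; all 128 results are listed next)
Full result column, 8 rows per line (x1,x2,x3,x4 fixed per line; x5,x6,x7 runs 000..111 left to right):
  rows 0-7 [x1,x2,x3,x4=0000]: 00001111  (ones: 4)
  rows 8-15 [x1,x2,x3,x4=0001]: 00000000  (ones: 0)
  rows 16-23 [x1,x2,x3,x4=0010]: 00001111  (ones: 4)
  rows 24-31 [x1,x2,x3,x4=0011]: 00000000  (ones: 0)
  rows 32-39 [x1,x2,x3,x4=0100]: 00001010  (ones: 2)
  rows 40-47 [x1,x2,x3,x4=0101]: 00000000  (ones: 0)
  rows 48-55 [x1,x2,x3,x4=0110]: 00001111  (ones: 4)
  rows 56-63 [x1,x2,x3,x4=0111]: 00000000  (ones: 0)
  rows 64-71 [x1,x2,x3,x4=1000]: 00001111  (ones: 4)
  rows 72-79 [x1,x2,x3,x4=1001]: 00000101  (ones: 2)
  rows 80-87 [x1,x2,x3,x4=1010]: 00001111  (ones: 4)
  rows 88-95 [x1,x2,x3,x4=1011]: 00001111  (ones: 4)
  rows 96-103 [x1,x2,x3,x4=1100]: 00001010  (ones: 2)
  rows 104-111 [x1,x2,x3,x4=1101]: 00000000  (ones: 0)
  rows 112-119 [x1,x2,x3,x4=1110]: 00001111  (ones: 4)
  rows 120-127 [x1,x2,x3,x4=1111]: 00001111  (ones: 4)
Satisfying assignments = 4+0+4+0+2+0+4+0+4+2+4+4+2+0+4+4 = 38

38


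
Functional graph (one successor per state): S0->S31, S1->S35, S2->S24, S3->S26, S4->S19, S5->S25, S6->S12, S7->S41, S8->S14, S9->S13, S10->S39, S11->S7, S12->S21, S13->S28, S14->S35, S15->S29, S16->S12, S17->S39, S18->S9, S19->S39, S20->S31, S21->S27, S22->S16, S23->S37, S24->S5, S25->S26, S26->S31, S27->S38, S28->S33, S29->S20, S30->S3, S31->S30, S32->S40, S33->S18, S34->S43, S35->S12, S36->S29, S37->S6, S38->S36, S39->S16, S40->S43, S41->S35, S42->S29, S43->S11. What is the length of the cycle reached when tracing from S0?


Trace from S0 until a state repeats:
  S0 -> S31 -> S30 -> S3 -> S26 -> S31
S31 first seen at step 1, revisited at step 5.
Cycle length = 5 - 1 = 4

4


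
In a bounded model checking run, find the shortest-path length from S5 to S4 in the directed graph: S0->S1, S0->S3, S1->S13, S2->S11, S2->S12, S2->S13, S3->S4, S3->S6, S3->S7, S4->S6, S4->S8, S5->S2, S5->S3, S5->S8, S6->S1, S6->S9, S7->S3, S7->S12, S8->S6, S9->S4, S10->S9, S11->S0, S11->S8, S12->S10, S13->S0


BFS layer-by-layer from S5:
  dist 0: {S5}
  dist 1: {S2, S3, S8}
  dist 2: {S4, S6, S7, S11, S12, S13}
  -> S4 reached at distance 2
Shortest path length = 2

2


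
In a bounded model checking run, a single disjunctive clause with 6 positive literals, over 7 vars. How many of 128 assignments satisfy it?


Step 1: Total=2^7=128
Step 2: Unsat when all 6 false: 2^1=2
Step 3: Sat=128-2=126

126
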